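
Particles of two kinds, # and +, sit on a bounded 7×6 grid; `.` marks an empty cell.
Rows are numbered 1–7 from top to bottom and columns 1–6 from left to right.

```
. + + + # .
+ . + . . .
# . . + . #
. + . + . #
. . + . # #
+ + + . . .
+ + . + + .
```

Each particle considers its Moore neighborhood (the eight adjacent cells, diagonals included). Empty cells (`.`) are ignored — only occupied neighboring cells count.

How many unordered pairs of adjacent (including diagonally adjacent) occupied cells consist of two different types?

Scan each occupied cell's neighbors to the right and below (and the two forward diagonals) so each pair is counted once.
Row 1: +(1,2)–+(1,3)= +(1,2)–+(2,3)= +(1,2)–+(2,1)= +(1,3)–+(1,4)= +(1,3)–+(2,3)= +(1,4)–#(1,5)≠ +(1,4)–+(2,3)=  → 1/7 unlike.
Row 2: +(2,1)–#(3,1)≠ +(2,3)–+(3,4)=  → 1/2 unlike.
Row 3: #(3,1)–+(4,2)≠ +(3,4)–+(4,4)= #(3,6)–#(4,6)=  → 1/3 unlike.
Row 4: +(4,2)–+(5,3)= +(4,4)–#(5,5)≠ +(4,4)–+(5,3)= #(4,6)–#(5,6)= #(4,6)–#(5,5)=  → 1/5 unlike.
Row 5: +(5,3)–+(6,3)= +(5,3)–+(6,2)= #(5,5)–#(5,6)=  → 0/3 unlike.
Row 6: +(6,1)–+(6,2)= +(6,1)–+(7,1)= +(6,1)–+(7,2)= +(6,2)–+(6,3)= +(6,2)–+(7,2)= +(6,2)–+(7,1)= +(6,3)–+(7,4)= +(6,3)–+(7,2)=  → 0/8 unlike.
Row 7: +(7,1)–+(7,2)= +(7,4)–+(7,5)=  → 0/2 unlike.
Total adjacent occupied pairs: 30; unlike-type pairs: 4.

4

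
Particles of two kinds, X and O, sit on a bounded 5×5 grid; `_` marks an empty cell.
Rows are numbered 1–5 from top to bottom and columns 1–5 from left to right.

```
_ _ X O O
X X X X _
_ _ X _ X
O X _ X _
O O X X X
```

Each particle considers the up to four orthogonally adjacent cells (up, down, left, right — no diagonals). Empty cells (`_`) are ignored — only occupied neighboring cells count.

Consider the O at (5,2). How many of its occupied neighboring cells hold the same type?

Occupied neighbors of (5,2): (4,2)=X, (5,1)=O, (5,3)=X.
Same type (O): 1 of 3.

1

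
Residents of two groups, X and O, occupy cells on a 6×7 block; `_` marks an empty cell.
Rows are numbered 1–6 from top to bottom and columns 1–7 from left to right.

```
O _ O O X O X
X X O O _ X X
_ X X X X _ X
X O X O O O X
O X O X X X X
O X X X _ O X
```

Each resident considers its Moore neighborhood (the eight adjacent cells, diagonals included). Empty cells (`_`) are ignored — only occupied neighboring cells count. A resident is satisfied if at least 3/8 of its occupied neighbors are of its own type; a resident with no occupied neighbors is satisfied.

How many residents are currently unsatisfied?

11

Row 1: (1,1)O 0/2 unhappy · (1,3)O 3/4 ok · (1,4)O 3/4 ok · (1,5)X 1/4 unhappy · (1,6)O 0/4 unhappy · (1,7)X 2/3 ok
Row 2: (2,1)X 2/3 ok · (2,2)X 3/6 ok · (2,3)O 3/7 ok · (2,4)O 3/7 ok · (2,6)X 5/6 ok · (2,7)X 3/4 ok
Row 3: (3,2)X 5/7 ok · (3,3)X 4/8 ok · (3,4)X 3/7 ok · (3,5)X 2/6 unhappy · (3,7)X 3/4 ok
Row 4: (4,1)X 2/4 ok · (4,2)O 2/7 unhappy · (4,3)X 5/8 ok · (4,4)O 2/8 unhappy · (4,5)O 2/7 unhappy · (4,6)O 1/7 unhappy · (4,7)X 3/4 ok
Row 5: (5,1)O 2/5 ok · (5,2)X 4/8 ok · (5,3)O 2/8 unhappy · (5,4)X 4/7 ok · (5,5)X 3/7 ok · (5,6)X 4/7 ok · (5,7)X 3/5 ok
Row 6: (6,1)O 1/3 unhappy · (6,2)X 2/5 ok · (6,3)X 4/5 ok · (6,4)X 3/4 ok · (6,6)O 0/4 unhappy · (6,7)X 2/3 ok
Unsatisfied: (1,1), (1,5), (1,6), (3,5), (4,2), (4,4), (4,5), (4,6), (5,3), (6,1), (6,6) — 11 in total.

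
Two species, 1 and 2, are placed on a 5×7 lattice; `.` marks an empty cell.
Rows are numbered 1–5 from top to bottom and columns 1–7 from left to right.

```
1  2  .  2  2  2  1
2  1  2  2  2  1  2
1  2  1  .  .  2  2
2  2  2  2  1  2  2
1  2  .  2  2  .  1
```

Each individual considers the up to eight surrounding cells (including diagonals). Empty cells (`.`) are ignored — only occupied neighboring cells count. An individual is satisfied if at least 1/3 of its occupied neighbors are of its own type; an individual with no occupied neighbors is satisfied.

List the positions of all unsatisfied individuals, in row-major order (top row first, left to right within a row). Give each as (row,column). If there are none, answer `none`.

(2,6), (3,1), (3,3), (4,5), (5,1), (5,7)

(1,1)1 1/3 satisfied
(1,2)2 2/4 satisfied
(1,4)2 4/4 satisfied
(1,5)2 4/5 satisfied
(1,6)2 3/5 satisfied
(1,7)1 1/3 satisfied
(2,1)2 2/5 satisfied
(2,2)1 3/7 satisfied
(2,3)2 4/6 satisfied
(2,4)2 4/5 satisfied
(2,5)2 5/6 satisfied
(2,6)1 1/7 not
(2,7)2 3/5 satisfied
(3,1)1 1/5 not
(3,2)2 5/8 satisfied
(3,3)1 1/7 not
(3,6)2 5/7 satisfied
(3,7)2 4/5 satisfied
(4,1)2 3/5 satisfied
(4,2)2 4/7 satisfied
(4,3)2 5/6 satisfied
(4,4)2 3/5 satisfied
(4,5)1 0/5 not
(4,6)2 4/6 satisfied
(4,7)2 3/4 satisfied
(5,1)1 0/3 not
(5,2)2 3/4 satisfied
(5,4)2 3/4 satisfied
(5,5)2 3/4 satisfied
(5,7)1 0/2 not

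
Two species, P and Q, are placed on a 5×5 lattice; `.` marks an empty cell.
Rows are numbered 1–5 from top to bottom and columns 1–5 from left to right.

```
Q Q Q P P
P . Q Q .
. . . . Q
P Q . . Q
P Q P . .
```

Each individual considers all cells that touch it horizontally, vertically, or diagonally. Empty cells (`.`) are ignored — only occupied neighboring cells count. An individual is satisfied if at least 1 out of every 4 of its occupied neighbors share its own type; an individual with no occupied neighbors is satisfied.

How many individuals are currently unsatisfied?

2

(1,1)Q 1/2 satisfied
(1,2)Q 3/4 satisfied
(1,3)Q 3/4 satisfied
(1,4)P 1/4 satisfied
(1,5)P 1/2 satisfied
(2,1)P 0/2 not
(2,3)Q 3/4 satisfied
(2,4)Q 3/5 satisfied
(3,5)Q 2/2 satisfied
(4,1)P 1/3 satisfied
(4,2)Q 1/4 satisfied
(4,5)Q 1/1 satisfied
(5,1)P 1/3 satisfied
(5,2)Q 1/4 satisfied
(5,3)P 0/2 not
Unsatisfied: (2,1), (5,3) — 2 in total.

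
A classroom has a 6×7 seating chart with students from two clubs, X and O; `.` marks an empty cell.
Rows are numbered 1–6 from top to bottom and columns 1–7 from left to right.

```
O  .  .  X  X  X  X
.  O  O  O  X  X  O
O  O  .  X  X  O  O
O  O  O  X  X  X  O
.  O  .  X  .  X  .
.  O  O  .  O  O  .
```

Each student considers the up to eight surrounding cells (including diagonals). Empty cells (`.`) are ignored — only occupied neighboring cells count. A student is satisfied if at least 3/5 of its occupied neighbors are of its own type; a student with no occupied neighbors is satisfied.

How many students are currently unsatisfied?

12

(1,1)O 1/1 ✓
(1,4)X 2/4 ✗
(1,5)X 4/5 ✓
(1,6)X 4/5 ✓
(1,7)X 2/3 ✓
(2,2)O 4/4 ✓
(2,3)O 3/5 ✓
(2,4)O 1/6 ✗
(2,5)X 6/8 ✓
(2,6)X 5/8 ✓
(2,7)O 2/5 ✗
(3,1)O 4/4 ✓
(3,2)O 6/6 ✓
(3,4)X 4/7 ✗
(3,5)X 6/8 ✓
(3,6)O 3/8 ✗
(3,7)O 3/5 ✓
(4,1)O 4/4 ✓
(4,2)O 5/5 ✓
(4,3)O 3/6 ✗
(4,4)X 4/5 ✓
(4,5)X 6/7 ✓
(4,6)X 3/6 ✗
(4,7)O 2/4 ✗
(5,2)O 5/5 ✓
(5,4)X 2/5 ✗
(5,6)X 2/5 ✗
(6,2)O 2/2 ✓
(6,3)O 2/3 ✓
(6,5)O 1/3 ✗
(6,6)O 1/2 ✗
Unsatisfied: (1,4), (2,4), (2,7), (3,4), (3,6), (4,3), (4,6), (4,7), (5,4), (5,6), (6,5), (6,6) — 12 in total.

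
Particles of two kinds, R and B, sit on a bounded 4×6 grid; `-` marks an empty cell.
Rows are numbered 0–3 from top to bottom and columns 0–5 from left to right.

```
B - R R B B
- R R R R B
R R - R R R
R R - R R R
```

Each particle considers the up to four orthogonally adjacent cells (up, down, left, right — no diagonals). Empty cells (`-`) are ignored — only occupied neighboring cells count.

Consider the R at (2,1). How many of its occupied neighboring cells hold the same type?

3

Occupied neighbors of (2,1): (1,1)=R, (3,1)=R, (2,0)=R.
Same type (R): 3 of 3.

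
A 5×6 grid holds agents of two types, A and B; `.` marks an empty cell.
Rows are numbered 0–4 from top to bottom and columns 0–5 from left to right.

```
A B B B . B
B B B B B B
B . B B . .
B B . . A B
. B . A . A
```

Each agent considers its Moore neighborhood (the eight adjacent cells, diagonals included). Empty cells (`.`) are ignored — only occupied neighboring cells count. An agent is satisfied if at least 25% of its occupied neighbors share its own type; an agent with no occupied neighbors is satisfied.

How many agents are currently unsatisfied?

Row 0: (0,0)A 0/3 not · (0,1)B 4/5 satisfied · (0,2)B 5/5 satisfied · (0,3)B 4/4 satisfied · (0,5)B 2/2 satisfied
Row 1: (1,0)B 3/4 satisfied · (1,1)B 6/7 satisfied · (1,2)B 7/7 satisfied · (1,3)B 6/6 satisfied · (1,4)B 5/5 satisfied · (1,5)B 2/2 satisfied
Row 2: (2,0)B 4/4 satisfied · (2,2)B 5/5 satisfied · (2,3)B 4/5 satisfied
Row 3: (3,0)B 3/3 satisfied · (3,1)B 4/4 satisfied · (3,4)A 2/4 satisfied · (3,5)B 0/2 not
Row 4: (4,1)B 2/2 satisfied · (4,3)A 1/1 satisfied · (4,5)A 1/2 satisfied
Unsatisfied: (0,0), (3,5) — 2 in total.

2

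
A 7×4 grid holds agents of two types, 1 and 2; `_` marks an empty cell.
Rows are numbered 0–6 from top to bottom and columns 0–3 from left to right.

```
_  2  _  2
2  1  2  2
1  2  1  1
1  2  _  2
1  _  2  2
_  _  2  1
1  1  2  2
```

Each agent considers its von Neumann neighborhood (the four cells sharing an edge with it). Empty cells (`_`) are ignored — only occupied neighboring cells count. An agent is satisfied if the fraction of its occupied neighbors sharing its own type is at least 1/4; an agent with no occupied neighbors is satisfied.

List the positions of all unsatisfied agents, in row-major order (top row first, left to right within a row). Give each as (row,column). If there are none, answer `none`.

(0,1), (1,0), (1,1), (5,3)

(0,1)2 0/1 ✗
(0,3)2 1/1 ✓
(1,0)2 0/2 ✗
(1,1)1 0/4 ✗
(1,2)2 1/3 ✓
(1,3)2 2/3 ✓
(2,0)1 1/3 ✓
(2,1)2 1/4 ✓
(2,2)1 1/3 ✓
(2,3)1 1/3 ✓
(3,0)1 2/3 ✓
(3,1)2 1/2 ✓
(3,3)2 1/2 ✓
(4,0)1 1/1 ✓
(4,2)2 2/2 ✓
(4,3)2 2/3 ✓
(5,2)2 2/3 ✓
(5,3)1 0/3 ✗
(6,0)1 1/1 ✓
(6,1)1 1/2 ✓
(6,2)2 2/3 ✓
(6,3)2 1/2 ✓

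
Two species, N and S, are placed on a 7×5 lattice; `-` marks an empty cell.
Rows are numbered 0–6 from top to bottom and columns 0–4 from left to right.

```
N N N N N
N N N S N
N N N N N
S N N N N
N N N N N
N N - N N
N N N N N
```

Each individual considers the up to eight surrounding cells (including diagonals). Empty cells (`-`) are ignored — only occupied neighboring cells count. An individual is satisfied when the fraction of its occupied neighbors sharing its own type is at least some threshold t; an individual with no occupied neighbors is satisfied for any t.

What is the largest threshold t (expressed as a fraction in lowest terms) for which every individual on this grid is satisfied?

(0,0)N 3/3
(0,1)N 5/5
(0,2)N 4/5
(0,3)N 4/5
(0,4)N 2/3
(1,0)N 5/5
(1,1)N 8/8
(1,2)N 7/8
(1,3)S 0/8
(1,4)N 4/5
(2,0)N 4/5
(2,1)N 7/8
(2,2)N 7/8
(2,3)N 7/8
(2,4)N 4/5
(3,0)S 0/5
(3,1)N 7/8
(3,2)N 8/8
(3,3)N 8/8
(3,4)N 5/5
(4,0)N 4/5
(4,1)N 6/7
(4,2)N 7/7
(4,3)N 7/7
(4,4)N 5/5
(5,0)N 5/5
(5,1)N 7/7
(5,3)N 7/7
(5,4)N 5/5
(6,0)N 3/3
(6,1)N 4/4
(6,2)N 4/4
(6,3)N 4/4
(6,4)N 3/3
The smallest same-type fraction is 0/8 at (1,3), which reduces to 0/1. Any threshold above that leaves this individual unsatisfied.

0/1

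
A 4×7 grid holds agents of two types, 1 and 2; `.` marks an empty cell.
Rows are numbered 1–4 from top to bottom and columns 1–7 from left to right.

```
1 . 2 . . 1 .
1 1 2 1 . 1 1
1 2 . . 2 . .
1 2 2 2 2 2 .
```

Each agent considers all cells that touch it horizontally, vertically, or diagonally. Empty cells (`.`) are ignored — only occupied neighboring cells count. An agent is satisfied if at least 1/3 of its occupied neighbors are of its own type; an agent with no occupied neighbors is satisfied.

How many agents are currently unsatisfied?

Row 1: (1,1)1 2/2 ok · (1,3)2 1/3 ok · (1,6)1 2/2 ok
Row 2: (2,1)1 3/4 ok · (2,2)1 3/6 ok · (2,3)2 2/4 ok · (2,4)1 0/3 unhappy · (2,6)1 2/3 ok · (2,7)1 2/2 ok
Row 3: (3,1)1 3/5 ok · (3,2)2 3/7 ok · (3,5)2 3/5 ok
Row 4: (4,1)1 1/3 ok · (4,2)2 2/4 ok · (4,3)2 3/3 ok · (4,4)2 3/3 ok · (4,5)2 3/3 ok · (4,6)2 2/2 ok
Unsatisfied: (2,4) — 1 in total.

1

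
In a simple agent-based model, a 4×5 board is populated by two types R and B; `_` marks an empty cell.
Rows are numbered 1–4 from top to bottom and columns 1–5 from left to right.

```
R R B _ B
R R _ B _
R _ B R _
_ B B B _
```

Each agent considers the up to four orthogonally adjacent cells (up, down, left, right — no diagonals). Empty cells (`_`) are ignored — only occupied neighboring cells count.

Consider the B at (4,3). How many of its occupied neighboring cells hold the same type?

3

Occupied neighbors of (4,3): (3,3)=B, (4,2)=B, (4,4)=B.
Same type (B): 3 of 3.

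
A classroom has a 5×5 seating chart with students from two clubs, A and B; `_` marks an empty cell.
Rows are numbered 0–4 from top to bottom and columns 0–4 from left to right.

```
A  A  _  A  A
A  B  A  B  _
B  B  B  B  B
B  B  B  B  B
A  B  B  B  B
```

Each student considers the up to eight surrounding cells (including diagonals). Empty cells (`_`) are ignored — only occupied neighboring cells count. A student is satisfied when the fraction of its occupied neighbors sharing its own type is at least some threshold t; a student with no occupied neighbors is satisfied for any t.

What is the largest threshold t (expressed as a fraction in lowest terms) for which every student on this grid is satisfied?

0/1

Row 0: (0,0)A 2/3 · (0,1)A 3/4 · (0,3)A 2/3 · (0,4)A 1/2
Row 1: (1,0)A 2/5 · (1,1)B 3/7 · (1,2)A 2/7 · (1,3)B 3/6
Row 2: (2,0)B 4/5 · (2,1)B 6/8 · (2,2)B 7/8 · (2,3)B 6/7 · (2,4)B 4/4
Row 3: (3,0)B 4/5 · (3,1)B 7/8 · (3,2)B 8/8 · (3,3)B 8/8 · (3,4)B 5/5
Row 4: (4,0)A 0/3 · (4,1)B 4/5 · (4,2)B 5/5 · (4,3)B 5/5 · (4,4)B 3/3
The smallest same-type fraction is 0/3 at (4,0), which reduces to 0/1. Any threshold above that leaves this student unsatisfied.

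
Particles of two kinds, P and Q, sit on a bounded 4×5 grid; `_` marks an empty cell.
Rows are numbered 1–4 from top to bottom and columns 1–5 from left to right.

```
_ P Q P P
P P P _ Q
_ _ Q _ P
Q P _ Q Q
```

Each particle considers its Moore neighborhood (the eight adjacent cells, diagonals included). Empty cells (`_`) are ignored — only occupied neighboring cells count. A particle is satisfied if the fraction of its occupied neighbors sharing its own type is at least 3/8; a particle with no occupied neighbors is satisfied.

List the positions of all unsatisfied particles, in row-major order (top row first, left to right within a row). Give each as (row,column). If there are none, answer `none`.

(1,3), (2,5), (3,3), (3,5), (4,1), (4,2)

Row 1: (1,2)P 3/4 satisfied · (1,3)Q 0/4 not · (1,4)P 2/4 satisfied · (1,5)P 1/2 satisfied
Row 2: (2,1)P 2/2 satisfied · (2,2)P 3/5 satisfied · (2,3)P 3/5 satisfied · (2,5)Q 0/3 not
Row 3: (3,3)Q 1/4 not · (3,5)P 0/3 not
Row 4: (4,1)Q 0/1 not · (4,2)P 0/2 not · (4,4)Q 2/3 satisfied · (4,5)Q 1/2 satisfied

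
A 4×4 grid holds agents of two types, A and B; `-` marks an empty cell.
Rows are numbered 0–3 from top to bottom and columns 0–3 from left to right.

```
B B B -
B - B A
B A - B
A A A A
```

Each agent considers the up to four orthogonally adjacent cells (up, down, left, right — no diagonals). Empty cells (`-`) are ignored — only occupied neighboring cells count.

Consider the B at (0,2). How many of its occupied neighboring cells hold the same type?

Occupied neighbors of (0,2): (1,2)=B, (0,1)=B.
Same type (B): 2 of 2.

2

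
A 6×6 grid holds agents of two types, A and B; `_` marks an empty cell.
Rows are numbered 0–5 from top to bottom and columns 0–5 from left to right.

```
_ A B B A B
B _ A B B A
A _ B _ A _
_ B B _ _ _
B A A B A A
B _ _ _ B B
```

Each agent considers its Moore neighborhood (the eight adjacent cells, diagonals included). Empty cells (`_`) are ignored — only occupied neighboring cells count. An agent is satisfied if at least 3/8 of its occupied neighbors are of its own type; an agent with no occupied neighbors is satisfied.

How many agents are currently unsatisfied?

12

Row 0: (0,1)A 1/3 ✗ · (0,2)B 2/4 ✓ · (0,3)B 3/5 ✓ · (0,4)A 1/5 ✗ · (0,5)B 1/3 ✗
Row 1: (1,0)B 0/2 ✗ · (1,2)A 1/5 ✗ · (1,3)B 4/7 ✓ · (1,4)B 3/6 ✓ · (1,5)A 2/4 ✓
Row 2: (2,0)A 0/2 ✗ · (2,2)B 3/4 ✓ · (2,4)A 1/3 ✗
Row 3: (3,1)B 3/6 ✓ · (3,2)B 3/5 ✓
Row 4: (4,0)B 2/3 ✓ · (4,1)A 1/5 ✗ · (4,2)A 1/4 ✗ · (4,3)B 2/4 ✓ · (4,4)A 1/4 ✗ · (4,5)A 1/3 ✗
Row 5: (5,0)B 1/2 ✓ · (5,4)B 2/4 ✓ · (5,5)B 1/3 ✗
Unsatisfied: (0,1), (0,4), (0,5), (1,0), (1,2), (2,0), (2,4), (4,1), (4,2), (4,4), (4,5), (5,5) — 12 in total.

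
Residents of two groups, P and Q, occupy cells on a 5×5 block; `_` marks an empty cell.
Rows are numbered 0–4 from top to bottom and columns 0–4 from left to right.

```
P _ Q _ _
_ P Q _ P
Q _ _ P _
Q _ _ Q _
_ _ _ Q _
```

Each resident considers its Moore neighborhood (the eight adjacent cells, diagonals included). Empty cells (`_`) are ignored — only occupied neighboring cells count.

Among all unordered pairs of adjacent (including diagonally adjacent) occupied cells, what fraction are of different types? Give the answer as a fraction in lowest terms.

1/2

Scan each occupied cell's neighbors to the right and below (and the two forward diagonals) so each pair is counted once.
Row 0: P(0,0)–P(1,1)= Q(0,2)–Q(1,2)= Q(0,2)–P(1,1)≠  → 1/3 unlike.
Row 1: P(1,1)–Q(1,2)≠ P(1,1)–Q(2,0)≠ Q(1,2)–P(2,3)≠ P(1,4)–P(2,3)=  → 3/4 unlike.
Row 2: Q(2,0)–Q(3,0)= P(2,3)–Q(3,3)≠  → 1/2 unlike.
Row 3: Q(3,3)–Q(4,3)=  → 0/1 unlike.
Total adjacent occupied pairs: 10; unlike-type pairs: 5.
5/10 reduces to 1/2.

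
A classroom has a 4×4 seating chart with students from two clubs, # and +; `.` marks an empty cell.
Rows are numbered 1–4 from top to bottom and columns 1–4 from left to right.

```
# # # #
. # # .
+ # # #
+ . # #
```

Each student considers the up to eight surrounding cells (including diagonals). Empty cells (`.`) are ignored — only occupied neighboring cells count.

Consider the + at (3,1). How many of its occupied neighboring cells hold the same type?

1

Occupied neighbors of (3,1): (2,2)=#, (3,2)=#, (4,1)=+.
Same type (+): 1 of 3.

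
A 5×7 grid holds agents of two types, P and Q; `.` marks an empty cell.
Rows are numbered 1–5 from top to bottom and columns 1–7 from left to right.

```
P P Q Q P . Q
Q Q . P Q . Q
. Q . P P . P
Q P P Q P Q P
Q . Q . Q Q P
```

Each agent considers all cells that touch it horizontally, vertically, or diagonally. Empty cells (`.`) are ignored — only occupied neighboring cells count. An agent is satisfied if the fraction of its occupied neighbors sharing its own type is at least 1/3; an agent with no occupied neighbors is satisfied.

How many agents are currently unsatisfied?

4

(1,1)P 1/3 ok
(1,2)P 1/4 unhappy
(1,3)Q 2/4 ok
(1,4)Q 2/4 ok
(1,5)P 1/3 ok
(1,7)Q 1/1 ok
(2,1)Q 2/4 ok
(2,2)Q 3/5 ok
(2,4)P 3/6 ok
(2,5)Q 1/5 unhappy
(2,7)Q 1/2 ok
(3,2)Q 3/5 ok
(3,4)P 4/6 ok
(3,5)P 3/6 ok
(3,7)P 1/3 ok
(4,1)Q 2/3 ok
(4,2)P 1/5 unhappy
(4,3)P 2/5 ok
(4,4)Q 2/6 ok
(4,5)P 2/6 ok
(4,6)Q 2/7 unhappy
(4,7)P 2/4 ok
(5,1)Q 1/2 ok
(5,3)Q 1/3 ok
(5,5)Q 3/4 ok
(5,6)Q 2/5 ok
(5,7)P 1/3 ok
Unsatisfied: (1,2), (2,5), (4,2), (4,6) — 4 in total.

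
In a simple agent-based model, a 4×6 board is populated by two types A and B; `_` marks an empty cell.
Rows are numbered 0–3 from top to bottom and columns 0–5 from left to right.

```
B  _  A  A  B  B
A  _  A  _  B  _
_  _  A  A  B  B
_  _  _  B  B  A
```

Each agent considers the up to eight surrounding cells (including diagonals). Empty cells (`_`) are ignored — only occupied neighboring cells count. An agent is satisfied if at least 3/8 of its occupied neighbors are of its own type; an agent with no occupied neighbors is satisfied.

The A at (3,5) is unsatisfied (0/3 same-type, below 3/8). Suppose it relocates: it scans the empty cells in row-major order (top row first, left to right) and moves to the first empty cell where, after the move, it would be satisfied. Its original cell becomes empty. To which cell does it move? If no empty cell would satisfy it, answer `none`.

(0,1)

Vacating (3,5). Empty cells in order:
  (0,1): 3/4 same-type → satisfied — stop here.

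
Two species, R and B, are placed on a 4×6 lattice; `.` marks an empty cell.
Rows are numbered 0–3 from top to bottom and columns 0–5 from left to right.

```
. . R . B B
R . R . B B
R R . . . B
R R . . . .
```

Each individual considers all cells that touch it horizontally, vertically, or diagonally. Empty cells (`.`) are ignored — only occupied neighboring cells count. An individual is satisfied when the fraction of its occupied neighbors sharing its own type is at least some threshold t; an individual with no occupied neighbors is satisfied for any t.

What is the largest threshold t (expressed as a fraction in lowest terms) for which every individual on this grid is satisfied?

1/1

(0,2)R 1/1
(0,4)B 3/3
(0,5)B 3/3
(1,0)R 2/2
(1,2)R 2/2
(1,4)B 4/4
(1,5)B 4/4
(2,0)R 4/4
(2,1)R 5/5
(2,5)B 2/2
(3,0)R 3/3
(3,1)R 3/3
The smallest same-type fraction is 1/1 at (0,2), which reduces to 1/1. Any threshold above that leaves this individual unsatisfied.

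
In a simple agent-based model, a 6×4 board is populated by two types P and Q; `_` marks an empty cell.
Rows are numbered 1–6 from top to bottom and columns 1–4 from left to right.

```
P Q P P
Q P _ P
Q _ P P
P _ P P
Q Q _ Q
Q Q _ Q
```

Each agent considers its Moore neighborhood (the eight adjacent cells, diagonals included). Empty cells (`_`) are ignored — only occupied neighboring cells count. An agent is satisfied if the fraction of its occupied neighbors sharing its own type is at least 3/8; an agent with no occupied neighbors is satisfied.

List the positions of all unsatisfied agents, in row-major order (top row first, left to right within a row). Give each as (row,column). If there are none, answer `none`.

(1,1), (1,2), (3,1), (4,1), (5,4)

Row 1: (1,1)P 1/3 ✗ · (1,2)Q 1/4 ✗ · (1,3)P 3/4 ✓ · (1,4)P 2/2 ✓
Row 2: (2,1)Q 2/4 ✓ · (2,2)P 3/6 ✓ · (2,4)P 4/4 ✓
Row 3: (3,1)Q 1/3 ✗ · (3,3)P 5/5 ✓ · (3,4)P 4/4 ✓
Row 4: (4,1)P 0/3 ✗ · (4,3)P 3/5 ✓ · (4,4)P 3/4 ✓
Row 5: (5,1)Q 3/4 ✓ · (5,2)Q 3/5 ✓ · (5,4)Q 1/3 ✗
Row 6: (6,1)Q 3/3 ✓ · (6,2)Q 3/3 ✓ · (6,4)Q 1/1 ✓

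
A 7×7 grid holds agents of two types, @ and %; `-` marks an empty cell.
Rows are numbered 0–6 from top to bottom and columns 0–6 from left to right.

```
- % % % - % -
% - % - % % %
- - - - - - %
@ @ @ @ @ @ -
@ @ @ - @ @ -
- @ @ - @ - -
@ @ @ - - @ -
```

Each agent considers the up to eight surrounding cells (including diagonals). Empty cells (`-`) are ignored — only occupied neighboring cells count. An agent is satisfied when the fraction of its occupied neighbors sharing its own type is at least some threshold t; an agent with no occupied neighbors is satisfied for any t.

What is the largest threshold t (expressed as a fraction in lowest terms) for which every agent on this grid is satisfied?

2/3

Row 0: (0,1)% 3/3 · (0,2)% 3/3 · (0,3)% 3/3 · (0,5)% 3/3
Row 1: (1,0)% 1/1 · (1,2)% 3/3 · (1,4)% 3/3 · (1,5)% 4/4 · (1,6)% 3/3
Row 2: (2,6)% 2/3
Row 3: (3,0)@ 3/3 · (3,1)@ 5/5 · (3,2)@ 4/4 · (3,3)@ 4/4 · (3,4)@ 4/4 · (3,5)@ 3/4
Row 4: (4,0)@ 4/4 · (4,1)@ 7/7 · (4,2)@ 6/6 · (4,4)@ 5/5 · (4,5)@ 4/4
Row 5: (5,1)@ 7/7 · (5,2)@ 5/5 · (5,4)@ 3/3
Row 6: (6,0)@ 2/2 · (6,1)@ 4/4 · (6,2)@ 3/3 · (6,5)@ 1/1
The smallest same-type fraction is 2/3 at (2,6), which reduces to 2/3. Any threshold above that leaves this agent unsatisfied.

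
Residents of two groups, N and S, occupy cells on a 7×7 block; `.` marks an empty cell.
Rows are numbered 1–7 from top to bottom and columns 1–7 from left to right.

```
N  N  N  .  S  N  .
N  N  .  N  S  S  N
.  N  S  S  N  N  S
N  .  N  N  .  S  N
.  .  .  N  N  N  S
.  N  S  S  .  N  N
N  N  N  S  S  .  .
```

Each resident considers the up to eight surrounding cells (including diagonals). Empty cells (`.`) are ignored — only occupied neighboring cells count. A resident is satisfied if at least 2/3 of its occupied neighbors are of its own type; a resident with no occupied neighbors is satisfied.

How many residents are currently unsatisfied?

(1,1)N 3/3 ok
(1,2)N 4/4 ok
(1,3)N 3/3 ok
(1,5)S 2/4 unhappy
(1,6)N 1/4 unhappy
(2,1)N 4/4 ok
(2,2)N 5/6 ok
(2,4)N 2/6 unhappy
(2,5)S 3/7 unhappy
(2,6)S 3/7 unhappy
(2,7)N 2/4 unhappy
(3,2)N 4/5 ok
(3,3)S 1/6 unhappy
(3,4)S 2/6 unhappy
(3,5)N 3/7 unhappy
(3,6)N 3/7 unhappy
(3,7)S 2/5 unhappy
(4,1)N 1/1 ok
(4,3)N 3/5 unhappy
(4,4)N 4/6 ok
(4,6)S 2/7 unhappy
(4,7)N 2/5 unhappy
(5,4)N 3/5 unhappy
(5,5)N 4/6 ok
(5,6)N 4/6 ok
(5,7)S 1/5 unhappy
(6,2)N 3/4 ok
(6,3)S 2/6 unhappy
(6,4)S 3/6 unhappy
(6,6)N 3/5 unhappy
(6,7)N 2/3 ok
(7,1)N 2/2 ok
(7,2)N 3/4 ok
(7,3)N 2/5 unhappy
(7,4)S 3/4 ok
(7,5)S 2/3 ok
Unsatisfied: (1,5), (1,6), (2,4), (2,5), (2,6), (2,7), (3,3), (3,4), (3,5), (3,6), (3,7), (4,3), (4,6), (4,7), (5,4), (5,7), (6,3), (6,4), (6,6), (7,3) — 20 in total.

20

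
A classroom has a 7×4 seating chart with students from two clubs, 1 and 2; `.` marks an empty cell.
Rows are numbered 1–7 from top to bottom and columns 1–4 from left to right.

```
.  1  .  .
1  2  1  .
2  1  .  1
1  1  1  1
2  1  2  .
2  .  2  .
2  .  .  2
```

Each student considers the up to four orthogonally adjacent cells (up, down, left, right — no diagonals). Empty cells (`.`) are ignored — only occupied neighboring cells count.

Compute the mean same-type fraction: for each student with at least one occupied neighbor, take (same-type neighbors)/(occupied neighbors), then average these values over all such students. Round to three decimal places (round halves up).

Row 1: (1,2)1 0/1
Row 2: (2,1)1 0/2 · (2,2)2 0/4 · (2,3)1 0/1
Row 3: (3,1)2 0/3 · (3,2)1 1/3 · (3,4)1 1/1
Row 4: (4,1)1 1/3 · (4,2)1 4/4 · (4,3)1 2/3 · (4,4)1 2/2
Row 5: (5,1)2 1/3 · (5,2)1 1/3 · (5,3)2 1/3
Row 6: (6,1)2 2/2 · (6,3)2 1/1
Row 7: (7,1)2 1/1 · (7,4)2 — no occupied neighbors
Sum over 17 students: 0/1 + 0/2 + 0/4 + 0/1 + 0/3 + 1/3 + 1/1 + 1/3 + 4/4 + 2/3 + 2/2 + 1/3 + 1/3 + 1/3 + 2/2 + 1/1 + 1/1 = 25/3; mean = 25/3 ÷ 17 = 25/51 = 0.490196… → 0.490.

0.490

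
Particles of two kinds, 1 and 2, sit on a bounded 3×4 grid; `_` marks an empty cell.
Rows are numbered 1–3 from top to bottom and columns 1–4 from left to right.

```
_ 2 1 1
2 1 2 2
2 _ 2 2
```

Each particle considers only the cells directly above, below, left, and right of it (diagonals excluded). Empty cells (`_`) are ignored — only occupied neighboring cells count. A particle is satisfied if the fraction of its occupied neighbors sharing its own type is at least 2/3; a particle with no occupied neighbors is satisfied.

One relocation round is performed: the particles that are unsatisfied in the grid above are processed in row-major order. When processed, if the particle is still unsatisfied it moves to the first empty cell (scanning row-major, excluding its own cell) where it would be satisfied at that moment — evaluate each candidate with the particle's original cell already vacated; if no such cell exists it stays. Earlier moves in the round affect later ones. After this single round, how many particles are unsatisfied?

Initially unsatisfied (in order): (1,2), (1,3), (1,4), (2,1), (2,2), (2,3).
  (1,2) → (1,1).
  (1,3): no empty cell satisfies it; stays.
  (1,4) → (1,2).
  (2,1): now satisfied by earlier moves; stays.
  (2,2): no empty cell satisfies it; stays.
  (2,3) → (3,2).
Resulting grid:
2 1 1 _
2 1 _ 2
2 2 2 2
Unsatisfied now: (1,1), (2,2).

2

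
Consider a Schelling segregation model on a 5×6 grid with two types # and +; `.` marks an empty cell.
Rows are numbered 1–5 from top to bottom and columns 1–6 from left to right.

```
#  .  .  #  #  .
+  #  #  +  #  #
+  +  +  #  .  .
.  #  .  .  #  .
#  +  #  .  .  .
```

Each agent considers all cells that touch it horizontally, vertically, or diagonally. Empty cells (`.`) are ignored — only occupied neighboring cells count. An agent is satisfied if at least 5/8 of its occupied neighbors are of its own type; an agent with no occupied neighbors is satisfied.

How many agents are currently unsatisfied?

(1,1)# 1/2 ✗
(1,4)# 3/4 ✓
(1,5)# 3/4 ✓
(2,1)+ 2/4 ✗
(2,2)# 2/6 ✗
(2,3)# 3/6 ✗
(2,4)+ 1/6 ✗
(2,5)# 4/5 ✓
(2,6)# 2/2 ✓
(3,1)+ 2/4 ✗
(3,2)+ 3/6 ✗
(3,3)+ 2/6 ✗
(3,4)# 3/5 ✗
(4,2)# 2/6 ✗
(4,5)# 1/1 ✓
(5,1)# 1/2 ✗
(5,2)+ 0/3 ✗
(5,3)# 1/2 ✗
Unsatisfied: (1,1), (2,1), (2,2), (2,3), (2,4), (3,1), (3,2), (3,3), (3,4), (4,2), (5,1), (5,2), (5,3) — 13 in total.

13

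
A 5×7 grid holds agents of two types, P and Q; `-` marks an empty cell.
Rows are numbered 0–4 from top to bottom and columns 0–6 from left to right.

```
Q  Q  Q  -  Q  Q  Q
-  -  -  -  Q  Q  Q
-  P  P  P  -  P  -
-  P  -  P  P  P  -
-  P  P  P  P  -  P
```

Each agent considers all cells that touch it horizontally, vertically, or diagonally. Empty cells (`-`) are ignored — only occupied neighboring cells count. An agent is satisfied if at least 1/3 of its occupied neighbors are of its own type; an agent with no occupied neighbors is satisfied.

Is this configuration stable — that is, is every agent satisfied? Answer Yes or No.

Row 0: (0,0)Q 1/1 ok · (0,1)Q 2/2 ok · (0,2)Q 1/1 ok · (0,4)Q 3/3 ok · (0,5)Q 5/5 ok · (0,6)Q 3/3 ok
Row 1: (1,4)Q 3/5 ok · (1,5)Q 5/6 ok · (1,6)Q 3/4 ok
Row 2: (2,1)P 2/2 ok · (2,2)P 4/4 ok · (2,3)P 3/4 ok · (2,5)P 2/5 ok
Row 3: (3,1)P 4/4 ok · (3,3)P 6/6 ok · (3,4)P 6/6 ok · (3,5)P 4/4 ok
Row 4: (4,1)P 2/2 ok · (4,2)P 4/4 ok · (4,3)P 4/4 ok · (4,4)P 4/4 ok · (4,6)P 1/1 ok
All meet the threshold, so the configuration is stable.

Yes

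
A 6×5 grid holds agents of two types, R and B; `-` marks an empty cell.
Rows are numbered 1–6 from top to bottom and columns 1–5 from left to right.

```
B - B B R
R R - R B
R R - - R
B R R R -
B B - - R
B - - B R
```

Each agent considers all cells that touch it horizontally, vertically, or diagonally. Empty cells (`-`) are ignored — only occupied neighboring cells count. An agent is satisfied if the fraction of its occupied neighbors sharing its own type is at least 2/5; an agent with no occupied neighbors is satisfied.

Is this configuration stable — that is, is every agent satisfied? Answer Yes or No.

No

(1,1)B 0/2 ✗
(1,3)B 1/3 ✗
(1,4)B 2/4 ✓
(1,5)R 1/3 ✗
(2,1)R 3/4 ✓
(2,2)R 3/5 ✓
(2,4)R 2/5 ✓
(2,5)B 1/4 ✗
(3,1)R 4/5 ✓
(3,2)R 5/6 ✓
(3,5)R 2/3 ✓
(4,1)B 2/5 ✓
(4,2)R 3/6 ✓
(4,3)R 3/4 ✓
(4,4)R 3/3 ✓
(5,1)B 3/4 ✓
(5,2)B 3/5 ✓
(5,5)R 2/3 ✓
(6,1)B 2/2 ✓
(6,4)B 0/2 ✗
(6,5)R 1/2 ✓
For instance (1,1) has only 0/2 same-type neighbors, below 2/5.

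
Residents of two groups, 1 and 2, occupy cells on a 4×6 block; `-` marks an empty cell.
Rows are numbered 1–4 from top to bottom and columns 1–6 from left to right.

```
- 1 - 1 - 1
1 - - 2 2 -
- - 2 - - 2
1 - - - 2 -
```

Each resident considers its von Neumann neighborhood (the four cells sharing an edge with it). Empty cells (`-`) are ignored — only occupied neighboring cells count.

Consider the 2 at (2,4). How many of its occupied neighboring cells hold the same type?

Occupied neighbors of (2,4): (1,4)=1, (2,5)=2.
Same type (2): 1 of 2.

1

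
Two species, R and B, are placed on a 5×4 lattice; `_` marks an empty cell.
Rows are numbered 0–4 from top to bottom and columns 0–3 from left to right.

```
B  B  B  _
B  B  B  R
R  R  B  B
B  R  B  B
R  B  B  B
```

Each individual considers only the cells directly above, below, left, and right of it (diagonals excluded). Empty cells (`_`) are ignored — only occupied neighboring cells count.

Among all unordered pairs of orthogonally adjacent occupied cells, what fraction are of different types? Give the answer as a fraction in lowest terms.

11/29

Scan each occupied cell's neighbors to the right and below so each pair is counted once.
From row 0: 0 unlike of 5 pairs (running 0/5).
From row 1: 4 unlike of 7 pairs (running 4/12).
From row 2: 2 unlike of 7 pairs (running 6/19).
From row 3: 4 unlike of 7 pairs (running 10/26).
From row 4: 1 unlike of 3 pairs (running 11/29).
Total adjacent occupied pairs: 29; unlike-type pairs: 11.
11/29 is already in lowest terms.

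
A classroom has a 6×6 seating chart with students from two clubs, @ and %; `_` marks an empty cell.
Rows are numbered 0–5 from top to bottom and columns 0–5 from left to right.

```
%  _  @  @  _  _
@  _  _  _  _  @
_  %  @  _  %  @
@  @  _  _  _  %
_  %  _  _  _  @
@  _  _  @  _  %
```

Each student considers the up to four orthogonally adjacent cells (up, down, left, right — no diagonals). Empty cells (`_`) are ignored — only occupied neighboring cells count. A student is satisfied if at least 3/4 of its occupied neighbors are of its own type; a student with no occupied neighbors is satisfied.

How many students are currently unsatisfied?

11

(0,0)% 0/1 not
(0,2)@ 1/1 satisfied
(0,3)@ 1/1 satisfied
(1,0)@ 0/1 not
(1,5)@ 1/1 satisfied
(2,1)% 0/2 not
(2,2)@ 0/1 not
(2,4)% 0/1 not
(2,5)@ 1/3 not
(3,0)@ 1/1 satisfied
(3,1)@ 1/3 not
(3,5)% 0/2 not
(4,1)% 0/1 not
(4,5)@ 0/2 not
(5,0)@ 0/0 satisfied
(5,3)@ 0/0 satisfied
(5,5)% 0/1 not
Unsatisfied: (0,0), (1,0), (2,1), (2,2), (2,4), (2,5), (3,1), (3,5), (4,1), (4,5), (5,5) — 11 in total.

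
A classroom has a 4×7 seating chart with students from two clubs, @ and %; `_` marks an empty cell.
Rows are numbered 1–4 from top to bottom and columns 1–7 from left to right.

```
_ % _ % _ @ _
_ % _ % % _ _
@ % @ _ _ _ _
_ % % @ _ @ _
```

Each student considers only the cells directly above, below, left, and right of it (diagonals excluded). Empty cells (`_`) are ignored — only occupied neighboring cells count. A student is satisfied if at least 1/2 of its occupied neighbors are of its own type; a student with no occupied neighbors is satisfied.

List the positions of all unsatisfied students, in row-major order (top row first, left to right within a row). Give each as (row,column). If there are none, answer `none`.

(1,2)% 1/1 ok
(1,4)% 1/1 ok
(1,6)@ 0/0 ok
(2,2)% 2/2 ok
(2,4)% 2/2 ok
(2,5)% 1/1 ok
(3,1)@ 0/1 unhappy
(3,2)% 2/4 ok
(3,3)@ 0/2 unhappy
(4,2)% 2/2 ok
(4,3)% 1/3 unhappy
(4,4)@ 0/1 unhappy
(4,6)@ 0/0 ok

(3,1), (3,3), (4,3), (4,4)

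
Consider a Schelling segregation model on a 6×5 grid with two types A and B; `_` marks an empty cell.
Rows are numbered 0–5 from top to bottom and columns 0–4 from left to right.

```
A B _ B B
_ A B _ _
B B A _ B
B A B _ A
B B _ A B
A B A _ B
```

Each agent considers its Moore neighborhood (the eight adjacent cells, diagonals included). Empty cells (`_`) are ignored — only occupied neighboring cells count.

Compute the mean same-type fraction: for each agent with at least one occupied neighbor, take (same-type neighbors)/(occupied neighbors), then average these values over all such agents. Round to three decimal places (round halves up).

0.461

(0,0)A 1/2
(0,1)B 1/3
(0,3)B 2/2
(0,4)B 1/1
(1,1)A 2/6
(1,2)B 3/5
(2,0)B 2/4
(2,1)B 4/7
(2,2)A 2/5
(2,4)B 0/1
(3,0)B 4/5
(3,1)A 1/7
(3,2)B 2/5
(3,4)A 1/3
(4,0)B 3/5
(4,1)B 4/7
(4,3)A 2/5
(4,4)B 1/3
(5,0)A 0/3
(5,1)B 2/4
(5,2)A 1/3
(5,4)B 1/2
Sum over 22 agents: 1/2 + 1/3 + 2/2 + 1/1 + 2/6 + 3/5 + 2/4 + 4/7 + 2/5 + 0/1 + 4/5 + 1/7 + 2/5 + 1/3 + 3/5 + 4/7 + 2/5 + 1/3 + 0/3 + 2/4 + 1/3 + 1/2 = 1066/105; mean = 1066/105 ÷ 22 = 533/1155 = 0.461471… → 0.461.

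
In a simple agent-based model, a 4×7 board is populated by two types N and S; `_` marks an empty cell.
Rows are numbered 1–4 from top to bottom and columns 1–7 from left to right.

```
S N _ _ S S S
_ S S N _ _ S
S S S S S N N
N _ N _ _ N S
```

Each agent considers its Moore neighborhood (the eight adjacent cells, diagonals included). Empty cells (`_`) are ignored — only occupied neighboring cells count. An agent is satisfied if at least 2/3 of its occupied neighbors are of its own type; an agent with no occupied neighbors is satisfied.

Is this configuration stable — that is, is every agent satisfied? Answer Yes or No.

No

Row 1: (1,1)S 1/2 not · (1,2)N 0/3 not · (1,5)S 1/2 not · (1,6)S 3/3 satisfied · (1,7)S 2/2 satisfied
Row 2: (2,2)S 5/6 satisfied · (2,3)S 4/6 satisfied · (2,4)N 0/5 not · (2,7)S 2/4 not
Row 3: (3,1)S 2/3 satisfied · (3,2)S 4/6 satisfied · (3,3)S 4/6 satisfied · (3,4)S 3/5 not · (3,5)S 1/4 not · (3,6)N 2/5 not · (3,7)N 2/4 not
Row 4: (4,1)N 0/2 not · (4,3)N 0/3 not · (4,6)N 2/4 not · (4,7)S 0/3 not
For instance (1,1) has only 1/2 same-type neighbors, below 2/3.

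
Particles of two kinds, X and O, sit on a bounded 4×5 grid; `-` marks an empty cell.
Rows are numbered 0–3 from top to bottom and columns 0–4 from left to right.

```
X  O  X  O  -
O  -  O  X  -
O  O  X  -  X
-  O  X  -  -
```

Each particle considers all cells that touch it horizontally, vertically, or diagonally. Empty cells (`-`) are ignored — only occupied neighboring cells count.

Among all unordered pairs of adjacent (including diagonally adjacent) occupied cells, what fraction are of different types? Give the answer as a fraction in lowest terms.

12/25

Scan each occupied cell's neighbors to the right and below (and the two forward diagonals) so each pair is counted once.
Row 0: X(0,0)–O(0,1)≠ X(0,0)–O(1,0)≠ O(0,1)–X(0,2)≠ O(0,1)–O(1,2)= O(0,1)–O(1,0)= X(0,2)–O(0,3)≠ X(0,2)–O(1,2)≠ X(0,2)–X(1,3)= O(0,3)–X(1,3)≠ O(0,3)–O(1,2)=  → 6/10 unlike.
Row 1: O(1,0)–O(2,0)= O(1,0)–O(2,1)= O(1,2)–X(1,3)≠ O(1,2)–X(2,2)≠ O(1,2)–O(2,1)= X(1,3)–X(2,4)= X(1,3)–X(2,2)=  → 2/7 unlike.
Row 2: O(2,0)–O(2,1)= O(2,0)–O(3,1)= O(2,1)–X(2,2)≠ O(2,1)–O(3,1)= O(2,1)–X(3,2)≠ X(2,2)–X(3,2)= X(2,2)–O(3,1)≠  → 3/7 unlike.
Row 3: O(3,1)–X(3,2)≠  → 1/1 unlike.
Total adjacent occupied pairs: 25; unlike-type pairs: 12.
12/25 is already in lowest terms.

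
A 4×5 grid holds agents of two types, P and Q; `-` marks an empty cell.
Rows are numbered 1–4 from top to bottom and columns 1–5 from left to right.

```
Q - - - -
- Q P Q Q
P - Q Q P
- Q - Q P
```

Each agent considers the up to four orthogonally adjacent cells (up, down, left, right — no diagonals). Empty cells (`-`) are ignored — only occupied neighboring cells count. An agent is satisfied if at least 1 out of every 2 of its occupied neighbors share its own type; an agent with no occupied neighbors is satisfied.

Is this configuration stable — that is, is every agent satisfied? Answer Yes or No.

Row 1: (1,1)Q 0/0 ok
Row 2: (2,2)Q 0/1 unhappy · (2,3)P 0/3 unhappy · (2,4)Q 2/3 ok · (2,5)Q 1/2 ok
Row 3: (3,1)P 0/0 ok · (3,3)Q 1/2 ok · (3,4)Q 3/4 ok · (3,5)P 1/3 unhappy
Row 4: (4,2)Q 0/0 ok · (4,4)Q 1/2 ok · (4,5)P 1/2 ok
For instance (2,2) has only 0/1 same-type neighbors, below 1/2.

No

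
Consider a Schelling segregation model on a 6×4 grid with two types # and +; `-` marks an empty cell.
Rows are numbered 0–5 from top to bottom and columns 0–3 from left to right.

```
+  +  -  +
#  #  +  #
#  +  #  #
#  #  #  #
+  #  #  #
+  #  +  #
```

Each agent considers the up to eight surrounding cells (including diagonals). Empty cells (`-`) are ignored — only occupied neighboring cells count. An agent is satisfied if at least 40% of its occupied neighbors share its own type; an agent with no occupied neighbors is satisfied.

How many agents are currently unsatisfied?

5

(0,0)+ 1/3 ✗
(0,1)+ 2/4 ✓
(0,3)+ 1/2 ✓
(1,0)# 2/5 ✓
(1,1)# 3/7 ✓
(1,2)+ 3/7 ✓
(1,3)# 2/4 ✓
(2,0)# 4/5 ✓
(2,1)+ 1/8 ✗
(2,2)# 6/8 ✓
(2,3)# 4/5 ✓
(3,0)# 3/5 ✓
(3,1)# 6/8 ✓
(3,2)# 7/8 ✓
(3,3)# 5/5 ✓
(4,0)+ 1/5 ✗
(4,1)# 5/8 ✓
(4,2)# 7/8 ✓
(4,3)# 4/5 ✓
(5,0)+ 1/3 ✗
(5,1)# 2/5 ✓
(5,2)+ 0/5 ✗
(5,3)# 2/3 ✓
Unsatisfied: (0,0), (2,1), (4,0), (5,0), (5,2) — 5 in total.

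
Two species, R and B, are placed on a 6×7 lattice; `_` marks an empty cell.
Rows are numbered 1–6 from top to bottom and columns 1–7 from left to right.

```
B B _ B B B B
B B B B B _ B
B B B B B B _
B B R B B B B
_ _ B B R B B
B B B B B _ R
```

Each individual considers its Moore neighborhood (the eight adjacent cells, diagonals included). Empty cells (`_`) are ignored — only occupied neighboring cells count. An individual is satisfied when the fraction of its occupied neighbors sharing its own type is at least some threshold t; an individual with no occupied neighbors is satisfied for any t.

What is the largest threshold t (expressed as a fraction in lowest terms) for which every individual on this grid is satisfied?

Row 1: (1,1)B 3/3 · (1,2)B 4/4 · (1,4)B 4/4 · (1,5)B 4/4 · (1,6)B 4/4 · (1,7)B 2/2
Row 2: (2,1)B 5/5 · (2,2)B 7/7 · (2,3)B 7/7 · (2,4)B 7/7 · (2,5)B 7/7 · (2,7)B 3/3
Row 3: (3,1)B 5/5 · (3,2)B 7/8 · (3,3)B 7/8 · (3,4)B 7/8 · (3,5)B 7/7 · (3,6)B 6/6
Row 4: (4,1)B 3/3 · (4,2)B 5/6 · (4,3)R 0/7 · (4,4)B 6/8 · (4,5)B 7/8 · (4,6)B 6/7 · (4,7)B 4/4
Row 5: (5,3)B 6/7 · (5,4)B 6/8 · (5,5)R 0/7 · (5,6)B 5/7 · (5,7)B 3/4
Row 6: (6,1)B 1/1 · (6,2)B 3/3 · (6,3)B 4/4 · (6,4)B 4/5 · (6,5)B 3/4 · (6,7)R 0/2
The smallest same-type fraction is 0/7 at (4,3), which reduces to 0/1. Any threshold above that leaves this individual unsatisfied.

0/1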